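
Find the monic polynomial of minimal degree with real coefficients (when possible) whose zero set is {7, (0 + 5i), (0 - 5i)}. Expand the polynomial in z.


The polynomial is p(z) = ∏_{α ∈ S} (z − α), where S = {7, (0 + 5i), (0 - 5i)}.
Expanding the product yields: p(z) = z^3 -7·z^2 + 25·z -175.
Note conjugate pairs combine to real quadratics: (z − (0+5i))(z − (0−5i)) = z² + 25.
The resulting polynomial has degree 3 and real coefficients as required.

p(z) = z^3 -7·z^2 + 25·z -175.


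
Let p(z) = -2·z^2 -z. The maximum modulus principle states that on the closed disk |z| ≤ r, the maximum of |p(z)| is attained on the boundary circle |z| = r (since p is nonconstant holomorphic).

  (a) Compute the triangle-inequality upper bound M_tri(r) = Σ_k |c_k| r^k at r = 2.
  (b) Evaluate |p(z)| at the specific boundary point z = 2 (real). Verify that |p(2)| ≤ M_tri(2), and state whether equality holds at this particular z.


Coefficients: c_0 = 0, c_1 = -1, c_2 = -2. Radius r = 2.
Part (a). Triangle bound: M_tri(r) = Σ_k |c_k| r^k
  = |0|·2^0 + |-1|·2^1 + |-2|·2^2
  = 0 + 2 + 8 = 10.
This bounds M(r) := max_{|z|=r} |p(z)| from above; equality holds iff all terms c_k z^k can be made to align in phase at a single z on |z|=r.
Part (b). At z = 2 (real, on the circle |z| = r):
  p(2) = (0)·2^0 + (-1)·2^1 + (-2)·2^2 = -10.
  |p(2)| = 10.
Since all nonzero coefficients share the same sign, |p(2)| = 10 = M_tri(2); the triangle bound is attained at z = 2, so in fact M(r) = 10.

M_tri(2) = 10; |p(2)| = 10; equality at z=2: yes.


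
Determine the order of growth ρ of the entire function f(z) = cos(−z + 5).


cos(w) is a linear combination of e^{iw} and e^{−iw} (or e^w, e^{−w} in the hyperbolic case), so |cos(w)| ≤ e^{|w|}. With w = −z + 5, |w| ≤ 1|z| + 5 = 1r + 5 on |z| = r, giving M(r) ≤ e^{1r + 5}, so ρ ≤ 1. On a suitable ray (z = it for sin/cos; z = t for sinh/cosh, t real → ∞), |cos(−z + 5)| grows like e^{1|t|}/2, so ρ ≥ 1. Hence ρ = 1.
Therefore ρ = 1.

Order ρ = 1.


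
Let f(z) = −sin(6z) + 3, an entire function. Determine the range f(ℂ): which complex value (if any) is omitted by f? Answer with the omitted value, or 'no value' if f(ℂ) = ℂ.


Little Picard bounds the complement of f(ℂ) to at most one point.
sin is entire and surjective onto ℂ: for every w ∈ ℂ, sin(ζ) = w has a solution ζ ∈ ℂ (e.g., via the complex inverse arcsin). With ζ = 6z this gives z = ζ/(6). Then -1·sin(6z) takes every value in -1·ℂ = ℂ, and adding 3 is a bijection of ℂ. So f is surjective and omits no value. (Note: only on the real line is sin bounded by [−1, 1].)

Omitted value: no value.


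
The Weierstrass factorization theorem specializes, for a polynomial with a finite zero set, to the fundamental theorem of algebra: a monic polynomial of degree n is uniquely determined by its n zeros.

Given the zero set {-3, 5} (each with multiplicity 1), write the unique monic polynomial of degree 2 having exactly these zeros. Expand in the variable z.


The polynomial is p(z) = ∏_{α ∈ S} (z − α), where S = {-3, 5}.
Expanding the product yields: p(z) = z^2 -2·z -15.
The resulting polynomial has degree 2 and real coefficients as required.

p(z) = z^2 -2·z -15.


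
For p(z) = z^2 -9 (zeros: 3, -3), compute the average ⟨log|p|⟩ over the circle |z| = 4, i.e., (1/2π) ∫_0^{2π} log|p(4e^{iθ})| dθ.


Zeros: -3, 3; r = 4.
Inside |z| < r: -3, 3. Outside (|z| ≥ r): ∅.
p(0) = -9, so log|p(0)| = log(9) = 2.1972.
Apply Jensen: I(r) = log|p(0)| + Σ_k log(r/|z_k|), summed over zeros inside |z| < r.
  log(r/|z_k|) for z_k = 3: log(4/3) = 0.2877
  log(r/|z_k|) for z_k = -3: log(4/3) = 0.2877
Sum over inside zeros: 0.5754.
I(r) = log|p(0)| + (inside sum) = 2.1972 + 0.5754 = 2.7726.
Closed form (all zeros inside, monic): I(r) = n·log(r) = 2·log(4) = 2.7726. ✓

I(r) ≈ 2.7726.


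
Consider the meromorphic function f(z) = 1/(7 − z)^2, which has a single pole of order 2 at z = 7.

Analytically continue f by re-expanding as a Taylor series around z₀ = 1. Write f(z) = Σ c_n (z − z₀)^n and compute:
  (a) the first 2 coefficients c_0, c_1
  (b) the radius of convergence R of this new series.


Let w = z − z₀, so z = z₀ + w.
Then 7 − z = 7 − (z₀ + w) = (7 − z₀) − w = 6 − w.
f(z) = 1/(6 − w)^2 = (1/(6)^2) · (1 − w/(6))^{−2}.
By the binomial series (1−u)^{−2} = Σ_{n≥0} C(n+1, 1) u^n for |u|<1, with u = w/(6):
  c_n = C(n+1, 1) / (6)^(n+2).
  c_0 = 1/(6)^2 = 1/36.
  c_1 = 2/(6)^3 = 1/108.
The series is valid for |w/d| < 1, i.e. |z − z₀| < |d|.
Radius of convergence: R = |7 − z₀| = |6| = 6 (distance from z₀ to the singularity z = 7).

c_0 = 1/36, c_1 = 1/108; R = 6.


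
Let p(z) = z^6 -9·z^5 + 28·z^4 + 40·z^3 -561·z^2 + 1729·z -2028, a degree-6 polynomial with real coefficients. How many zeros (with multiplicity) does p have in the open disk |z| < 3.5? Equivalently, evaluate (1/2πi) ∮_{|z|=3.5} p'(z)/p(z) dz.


The zeros of p are: 3, -4, (3 + 2i), (3 - 2i), (2 + 3i), (2 - 3i).
Their magnitudes are: 3, 4, 3.606, 3.606, 3.606, 3.606.
Zeros with |z| < R = 3.5: 3.
Count = 1.
By the argument principle, (1/2πi) ∮_{|z|=R} p'(z)/p(z) dz equals exactly this count.

Number of zeros inside |z| < 3.5: 1.


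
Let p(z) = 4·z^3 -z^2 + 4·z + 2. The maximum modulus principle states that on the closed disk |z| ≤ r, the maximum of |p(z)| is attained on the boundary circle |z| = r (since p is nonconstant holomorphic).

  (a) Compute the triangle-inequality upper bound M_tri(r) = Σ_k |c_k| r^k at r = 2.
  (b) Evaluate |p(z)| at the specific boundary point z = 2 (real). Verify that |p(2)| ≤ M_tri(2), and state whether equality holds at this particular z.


Coefficients: c_0 = 2, c_1 = 4, c_2 = -1, c_3 = 4. Radius r = 2.
Part (a). Triangle bound: M_tri(r) = Σ_k |c_k| r^k
  = |2|·2^0 + |4|·2^1 + |-1|·2^2 + |4|·2^3
  = 2 + 8 + 4 + 32 = 46.
This bounds M(r) := max_{|z|=r} |p(z)| from above; equality holds iff all terms c_k z^k can be made to align in phase at a single z on |z|=r.
Part (b). At z = 2 (real, on the circle |z| = r):
  p(2) = (2)·2^0 + (4)·2^1 + (-1)·2^2 + (4)·2^3 = 38.
  |p(2)| = 38.
Check: |p(2)| = 38 ≤ 46 = M_tri(2). ✓ Equality does not hold at z = 2 (the coefficients have mixed signs, so the terms do not all align in phase there).

M_tri(2) = 46; |p(2)| = 38; equality at z=2: no.


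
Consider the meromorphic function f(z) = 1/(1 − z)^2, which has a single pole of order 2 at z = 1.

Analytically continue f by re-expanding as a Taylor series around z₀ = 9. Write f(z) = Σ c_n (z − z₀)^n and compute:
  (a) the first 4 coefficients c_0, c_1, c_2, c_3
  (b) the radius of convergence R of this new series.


Let w = z − z₀, so z = z₀ + w.
Then 1 − z = 1 − (z₀ + w) = (1 − z₀) − w = -8 − w.
f(z) = 1/(-8 − w)^2 = (1/(-8)^2) · (1 − w/(-8))^{−2}.
By the binomial series (1−u)^{−2} = Σ_{n≥0} C(n+1, 1) u^n for |u|<1, with u = w/(-8):
  c_n = C(n+1, 1) / (-8)^(n+2).
  c_0 = 1/(-8)^2 = 1/64.
  c_1 = 2/(-8)^3 = -1/256.
  c_2 = 3/(-8)^4 = 3/4096.
  c_3 = 4/(-8)^5 = -1/8192.
The series is valid for |w/d| < 1, i.e. |z − z₀| < |d|.
Radius of convergence: R = |1 − z₀| = |-8| = 8 (distance from z₀ to the singularity z = 1).

c_0 = 1/64, c_1 = -1/256, c_2 = 3/4096, c_3 = -1/8192; R = 8.


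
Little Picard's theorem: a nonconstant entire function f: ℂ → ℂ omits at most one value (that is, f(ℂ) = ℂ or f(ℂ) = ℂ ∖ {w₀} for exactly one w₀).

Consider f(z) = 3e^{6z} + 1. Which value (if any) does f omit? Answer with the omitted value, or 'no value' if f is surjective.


Little Picard bounds the complement of f(ℂ) to at most one point.
e^{6z} is never zero on ℂ, so 3·e^{6z} takes every value in ℂ ∖ {0}. Adding 1 shifts the range to ℂ ∖ {1}. Thus f omits exactly the value 1.

Omitted value: 1.


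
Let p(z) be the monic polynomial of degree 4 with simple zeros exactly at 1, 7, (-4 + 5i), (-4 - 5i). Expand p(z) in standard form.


The polynomial is p(z) = ∏_{α ∈ S} (z − α), where S = {1, 7, (-4 + 5i), (-4 - 5i)}.
Expanding the product yields: p(z) = z^4 -16·z^2 -272·z + 287.
Note conjugate pairs combine to real quadratics: (z − (-4+5i))(z − (-4−5i)) = z² + 8z + 41.
The resulting polynomial has degree 4 and real coefficients as required.

p(z) = z^4 -16·z^2 -272·z + 287.


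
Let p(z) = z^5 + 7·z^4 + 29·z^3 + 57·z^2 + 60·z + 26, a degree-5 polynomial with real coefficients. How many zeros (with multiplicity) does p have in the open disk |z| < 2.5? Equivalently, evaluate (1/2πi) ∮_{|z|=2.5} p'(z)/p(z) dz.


The zeros of p are: (-1 + 1i), (-1 - 1i), (-2 + 3i), (-2 - 3i), -1.
Their magnitudes are: 1.414, 1.414, 3.606, 3.606, 1.
Zeros with |z| < R = 2.5: (-1 + 1i), (-1 - 1i), -1.
Count = 3.
By the argument principle, (1/2πi) ∮_{|z|=R} p'(z)/p(z) dz equals exactly this count.

Number of zeros inside |z| < 2.5: 3.


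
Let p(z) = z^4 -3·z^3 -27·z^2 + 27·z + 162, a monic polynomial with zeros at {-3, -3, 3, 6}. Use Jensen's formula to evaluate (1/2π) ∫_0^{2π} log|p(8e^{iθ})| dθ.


Zeros: -3, -3, 3, 6; r = 8.
Inside |z| < r: -3, -3, 3, 6. Outside (|z| ≥ r): ∅.
p(0) = 162, so log|p(0)| = log(162) = 5.0876.
Apply Jensen: I(r) = log|p(0)| + Σ_k log(r/|z_k|), summed over zeros inside |z| < r.
  log(r/|z_k|) for z_k = -3: log(8/3) = 0.9808
  log(r/|z_k|) for z_k = -3: log(8/3) = 0.9808
  log(r/|z_k|) for z_k = 3: log(8/3) = 0.9808
  log(r/|z_k|) for z_k = 6: log(8/6) = 0.2877
Sum over inside zeros: 3.2302.
I(r) = log|p(0)| + (inside sum) = 5.0876 + 3.2302 = 8.3178.
Closed form (all zeros inside, monic): I(r) = n·log(r) = 4·log(8) = 8.3178. ✓

I(r) ≈ 8.3178.


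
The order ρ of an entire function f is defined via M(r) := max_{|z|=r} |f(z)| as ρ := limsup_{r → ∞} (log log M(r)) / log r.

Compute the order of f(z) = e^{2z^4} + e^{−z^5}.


Each summand is entire of order 4 and 5 respectively (as in the single-exponential case). The order of a sum is at most the max of the orders, so ρ ≤ 5. For the lower bound: on |z|=r choose arg z so that -1z^5 is real positive; then |e^{-1z^5}| = e^{1r^5} while |e^{2z^4}| ≤ e^{2r^4} = o(e^{1r^5}). So |f| ≥ e^{1r^5}(1 − o(1)) and ρ ≥ 5. Hence ρ = max(4, 5) = 5.
Therefore ρ = 5.

Order ρ = 5.


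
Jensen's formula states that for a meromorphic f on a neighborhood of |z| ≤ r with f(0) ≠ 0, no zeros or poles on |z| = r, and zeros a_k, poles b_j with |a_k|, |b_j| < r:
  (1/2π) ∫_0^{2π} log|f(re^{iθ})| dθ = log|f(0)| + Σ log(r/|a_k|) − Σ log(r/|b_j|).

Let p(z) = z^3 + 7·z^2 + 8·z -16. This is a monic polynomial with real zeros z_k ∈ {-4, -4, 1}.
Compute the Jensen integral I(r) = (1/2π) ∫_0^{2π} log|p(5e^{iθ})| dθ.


Zeros: -4, -4, 1; r = 5.
Inside |z| < r: -4, -4, 1. Outside (|z| ≥ r): ∅.
p(0) = -16, so log|p(0)| = log(16) = 2.7726.
Apply Jensen: I(r) = log|p(0)| + Σ_k log(r/|z_k|), summed over zeros inside |z| < r.
  log(r/|z_k|) for z_k = -4: log(5/4) = 0.2231
  log(r/|z_k|) for z_k = -4: log(5/4) = 0.2231
  log(r/|z_k|) for z_k = 1: log(5/1) = 1.6094
Sum over inside zeros: 2.0557.
I(r) = log|p(0)| + (inside sum) = 2.7726 + 2.0557 = 4.8283.
Closed form (all zeros inside, monic): I(r) = n·log(r) = 3·log(5) = 4.8283. ✓

I(r) ≈ 4.8283.


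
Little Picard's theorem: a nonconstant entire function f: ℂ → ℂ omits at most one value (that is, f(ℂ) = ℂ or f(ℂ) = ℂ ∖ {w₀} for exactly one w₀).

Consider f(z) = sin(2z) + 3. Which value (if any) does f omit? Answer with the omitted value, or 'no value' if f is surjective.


Little Picard bounds the complement of f(ℂ) to at most one point.
sin is entire and surjective onto ℂ: for every w ∈ ℂ, sin(ζ) = w has a solution ζ ∈ ℂ (e.g., via the complex inverse arcsin). With ζ = 2z this gives z = ζ/(2). Then 1·sin(2z) takes every value in 1·ℂ = ℂ, and adding 3 is a bijection of ℂ. So f is surjective and omits no value. (Note: only on the real line is sin bounded by [−1, 1].)

Omitted value: no value.


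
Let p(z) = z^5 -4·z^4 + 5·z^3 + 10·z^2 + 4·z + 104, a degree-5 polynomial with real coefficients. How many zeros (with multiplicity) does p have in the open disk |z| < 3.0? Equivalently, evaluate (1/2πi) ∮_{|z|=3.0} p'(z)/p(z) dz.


The zeros of p are: -2, (0 + 2i), (0 - 2i), (3 + 2i), (3 - 2i).
Their magnitudes are: 2, 2, 2, 3.606, 3.606.
Zeros with |z| < R = 3.0: -2, (0 + 2i), (0 - 2i).
Count = 3.
By the argument principle, (1/2πi) ∮_{|z|=R} p'(z)/p(z) dz equals exactly this count.

Number of zeros inside |z| < 3.0: 3.


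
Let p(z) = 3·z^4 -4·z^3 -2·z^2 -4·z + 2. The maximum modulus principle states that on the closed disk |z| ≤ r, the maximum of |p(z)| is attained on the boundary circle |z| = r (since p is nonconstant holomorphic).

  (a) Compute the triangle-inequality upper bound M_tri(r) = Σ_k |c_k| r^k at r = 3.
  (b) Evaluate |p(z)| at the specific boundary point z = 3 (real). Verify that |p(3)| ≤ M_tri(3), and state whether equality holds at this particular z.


Coefficients: c_0 = 2, c_1 = -4, c_2 = -2, c_3 = -4, c_4 = 3. Radius r = 3.
Part (a). Triangle bound: M_tri(r) = Σ_k |c_k| r^k
  = |2|·3^0 + |-4|·3^1 + |-2|·3^2 + |-4|·3^3 + |3|·3^4
  = 2 + 12 + 18 + 108 + 243 = 383.
This bounds M(r) := max_{|z|=r} |p(z)| from above; equality holds iff all terms c_k z^k can be made to align in phase at a single z on |z|=r.
Part (b). At z = 3 (real, on the circle |z| = r):
  p(3) = (2)·3^0 + (-4)·3^1 + (-2)·3^2 + (-4)·3^3 + (3)·3^4 = 107.
  |p(3)| = 107.
Check: |p(3)| = 107 ≤ 383 = M_tri(3). ✓ Equality does not hold at z = 3 (the coefficients have mixed signs, so the terms do not all align in phase there).

M_tri(3) = 383; |p(3)| = 107; equality at z=3: no.


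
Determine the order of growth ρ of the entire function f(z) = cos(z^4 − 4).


Write cos(w) = (e^{iw} ± e^{−iw})/(2 or 2i), so |cos(w)| ≤ e^{|w|}. With w = z^4 − 4, |w| ≤ 1r^4 + 4 on |z|=r, giving M(r) ≤ e^{1r^4 + 4} and ρ ≤ 4. For the lower bound, choose z on |z|=r with 1z^4 purely imaginary of modulus 1r^4; then |cos(z^4 − 4)| grows like e^{1r^4}/2, so ρ ≥ 4. Hence ρ = 4.
Therefore ρ = 4.

Order ρ = 4.


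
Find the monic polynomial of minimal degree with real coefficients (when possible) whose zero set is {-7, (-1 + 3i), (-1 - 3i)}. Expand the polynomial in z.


The polynomial is p(z) = ∏_{α ∈ S} (z − α), where S = {-7, (-1 + 3i), (-1 - 3i)}.
Expanding the product yields: p(z) = z^3 + 9·z^2 + 24·z + 70.
Note conjugate pairs combine to real quadratics: (z − (-1+3i))(z − (-1−3i)) = z² + 2z + 10.
The resulting polynomial has degree 3 and real coefficients as required.

p(z) = z^3 + 9·z^2 + 24·z + 70.


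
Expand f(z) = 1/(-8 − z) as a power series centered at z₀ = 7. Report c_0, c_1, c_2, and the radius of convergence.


Let w = z − z₀, so z = z₀ + w.
Then -8 − z = -8 − (z₀ + w) = (-8 − z₀) − w = -15 − w.
f(z) = 1/(-15 − w) = (1/(-15)) · 1/(1 − w/(-15)) = Σ_{n≥0} w^n / (-15)^(n+1).
So c_n = 1/(-15)^(n+1):
  c_0 = 1/(-15)^1 = -1/15.
  c_1 = 1/(-15)^2 = 1/225.
  c_2 = 1/(-15)^3 = -1/3375.
The series is valid for |w/d| < 1, i.e. |z − z₀| < |d|.
Radius of convergence: R = |-8 − z₀| = |-15| = 15 (distance from z₀ to the singularity z = -8).

c_0 = -1/15, c_1 = 1/225, c_2 = -1/3375; R = 15.


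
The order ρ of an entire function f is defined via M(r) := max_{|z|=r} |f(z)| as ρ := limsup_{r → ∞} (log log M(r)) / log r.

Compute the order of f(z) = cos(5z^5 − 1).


Write cos(w) = (e^{iw} ± e^{−iw})/(2 or 2i), so |cos(w)| ≤ e^{|w|}. With w = 5z^5 − 1, |w| ≤ 5r^5 + 1 on |z|=r, giving M(r) ≤ e^{5r^5 + 1} and ρ ≤ 5. For the lower bound, choose z on |z|=r with 5z^5 purely imaginary of modulus 5r^5; then |cos(5z^5 − 1)| grows like e^{5r^5}/2, so ρ ≥ 5. Hence ρ = 5.
Therefore ρ = 5.

Order ρ = 5.


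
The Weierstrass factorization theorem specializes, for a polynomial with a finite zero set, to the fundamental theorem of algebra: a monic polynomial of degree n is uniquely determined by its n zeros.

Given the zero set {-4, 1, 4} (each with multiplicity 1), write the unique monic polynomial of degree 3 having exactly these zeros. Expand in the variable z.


The polynomial is p(z) = ∏_{α ∈ S} (z − α), where S = {-4, 1, 4}.
Expanding the product yields: p(z) = z^3 -z^2 -16·z + 16.
The resulting polynomial has degree 3 and real coefficients as required.

p(z) = z^3 -z^2 -16·z + 16.


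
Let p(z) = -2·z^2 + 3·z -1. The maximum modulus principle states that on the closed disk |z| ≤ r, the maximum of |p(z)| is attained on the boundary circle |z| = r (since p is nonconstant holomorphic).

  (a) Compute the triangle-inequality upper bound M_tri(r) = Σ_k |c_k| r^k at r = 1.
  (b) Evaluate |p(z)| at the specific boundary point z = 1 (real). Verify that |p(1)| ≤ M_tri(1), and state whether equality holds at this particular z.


Coefficients: c_0 = -1, c_1 = 3, c_2 = -2. Radius r = 1.
Part (a). Triangle bound: M_tri(r) = Σ_k |c_k| r^k
  = |-1|·1^0 + |3|·1^1 + |-2|·1^2
  = 1 + 3 + 2 = 6.
This bounds M(r) := max_{|z|=r} |p(z)| from above; equality holds iff all terms c_k z^k can be made to align in phase at a single z on |z|=r.
Part (b). At z = 1 (real, on the circle |z| = r):
  p(1) = (-1)·1^0 + (3)·1^1 + (-2)·1^2 = 0.
  |p(1)| = 0.
Check: |p(1)| = 0 ≤ 6 = M_tri(1). ✓ Equality does not hold at z = 1 (the coefficients have mixed signs, so the terms do not all align in phase there).

M_tri(1) = 6; |p(1)| = 0; equality at z=1: no.


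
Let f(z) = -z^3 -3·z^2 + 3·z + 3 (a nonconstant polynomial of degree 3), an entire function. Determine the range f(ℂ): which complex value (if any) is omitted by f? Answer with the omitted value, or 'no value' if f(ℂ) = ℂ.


Little Picard bounds the complement of f(ℂ) to at most one point.
For every w ∈ ℂ, the equation p(z) − w = 0 is a nonconstant polynomial in z and hence has at least one root by the fundamental theorem of algebra. So p is surjective onto ℂ, omitting no value.

Omitted value: no value.


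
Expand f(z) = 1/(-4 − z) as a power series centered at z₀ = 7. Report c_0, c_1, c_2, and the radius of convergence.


Let w = z − z₀, so z = z₀ + w.
Then -4 − z = -4 − (z₀ + w) = (-4 − z₀) − w = -11 − w.
f(z) = 1/(-11 − w) = (1/(-11)) · 1/(1 − w/(-11)) = Σ_{n≥0} w^n / (-11)^(n+1).
So c_n = 1/(-11)^(n+1):
  c_0 = 1/(-11)^1 = -1/11.
  c_1 = 1/(-11)^2 = 1/121.
  c_2 = 1/(-11)^3 = -1/1331.
The series is valid for |w/d| < 1, i.e. |z − z₀| < |d|.
Radius of convergence: R = |-4 − z₀| = |-11| = 11 (distance from z₀ to the singularity z = -4).

c_0 = -1/11, c_1 = 1/121, c_2 = -1/1331; R = 11.


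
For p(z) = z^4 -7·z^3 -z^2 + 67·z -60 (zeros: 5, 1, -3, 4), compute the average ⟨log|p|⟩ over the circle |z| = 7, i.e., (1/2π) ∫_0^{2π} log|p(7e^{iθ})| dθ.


Zeros: -3, 1, 4, 5; r = 7.
Inside |z| < r: -3, 1, 4, 5. Outside (|z| ≥ r): ∅.
p(0) = -60, so log|p(0)| = log(60) = 4.0943.
Apply Jensen: I(r) = log|p(0)| + Σ_k log(r/|z_k|), summed over zeros inside |z| < r.
  log(r/|z_k|) for z_k = 5: log(7/5) = 0.3365
  log(r/|z_k|) for z_k = 1: log(7/1) = 1.9459
  log(r/|z_k|) for z_k = -3: log(7/3) = 0.8473
  log(r/|z_k|) for z_k = 4: log(7/4) = 0.5596
Sum over inside zeros: 3.6893.
I(r) = log|p(0)| + (inside sum) = 4.0943 + 3.6893 = 7.7836.
Closed form (all zeros inside, monic): I(r) = n·log(r) = 4·log(7) = 7.7836. ✓

I(r) ≈ 7.7836.


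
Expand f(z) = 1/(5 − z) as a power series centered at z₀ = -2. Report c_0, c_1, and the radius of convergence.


Let w = z − z₀, so z = z₀ + w.
Then 5 − z = 5 − (z₀ + w) = (5 − z₀) − w = 7 − w.
f(z) = 1/(7 − w) = (1/(7)) · 1/(1 − w/(7)) = Σ_{n≥0} w^n / (7)^(n+1).
So c_n = 1/(7)^(n+1):
  c_0 = 1/(7)^1 = 1/7.
  c_1 = 1/(7)^2 = 1/49.
The series is valid for |w/d| < 1, i.e. |z − z₀| < |d|.
Radius of convergence: R = |5 − z₀| = |7| = 7 (distance from z₀ to the singularity z = 5).

c_0 = 1/7, c_1 = 1/49; R = 7.


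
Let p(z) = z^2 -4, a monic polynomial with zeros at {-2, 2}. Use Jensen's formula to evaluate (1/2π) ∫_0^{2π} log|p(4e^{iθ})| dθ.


Zeros: -2, 2; r = 4.
Inside |z| < r: -2, 2. Outside (|z| ≥ r): ∅.
p(0) = -4, so log|p(0)| = log(4) = 1.3863.
Apply Jensen: I(r) = log|p(0)| + Σ_k log(r/|z_k|), summed over zeros inside |z| < r.
  log(r/|z_k|) for z_k = -2: log(4/2) = 0.6931
  log(r/|z_k|) for z_k = 2: log(4/2) = 0.6931
Sum over inside zeros: 1.3863.
I(r) = log|p(0)| + (inside sum) = 1.3863 + 1.3863 = 2.7726.
Closed form (all zeros inside, monic): I(r) = n·log(r) = 2·log(4) = 2.7726. ✓

I(r) ≈ 2.7726.


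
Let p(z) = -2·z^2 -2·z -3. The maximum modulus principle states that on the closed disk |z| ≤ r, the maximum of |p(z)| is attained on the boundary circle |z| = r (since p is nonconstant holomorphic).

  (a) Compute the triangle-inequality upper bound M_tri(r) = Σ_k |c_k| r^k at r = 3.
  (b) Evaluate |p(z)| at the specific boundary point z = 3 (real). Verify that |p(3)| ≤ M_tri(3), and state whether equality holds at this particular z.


Coefficients: c_0 = -3, c_1 = -2, c_2 = -2. Radius r = 3.
Part (a). Triangle bound: M_tri(r) = Σ_k |c_k| r^k
  = |-3|·3^0 + |-2|·3^1 + |-2|·3^2
  = 3 + 6 + 18 = 27.
This bounds M(r) := max_{|z|=r} |p(z)| from above; equality holds iff all terms c_k z^k can be made to align in phase at a single z on |z|=r.
Part (b). At z = 3 (real, on the circle |z| = r):
  p(3) = (-3)·3^0 + (-2)·3^1 + (-2)·3^2 = -27.
  |p(3)| = 27.
Since all nonzero coefficients share the same sign, |p(3)| = 27 = M_tri(3); the triangle bound is attained at z = 3, so in fact M(r) = 27.

M_tri(3) = 27; |p(3)| = 27; equality at z=3: yes.


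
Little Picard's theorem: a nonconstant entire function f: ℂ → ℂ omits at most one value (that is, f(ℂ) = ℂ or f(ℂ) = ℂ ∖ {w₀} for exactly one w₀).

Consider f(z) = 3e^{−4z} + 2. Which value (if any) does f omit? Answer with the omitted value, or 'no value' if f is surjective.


Little Picard bounds the complement of f(ℂ) to at most one point.
e^{−4z} is never zero on ℂ, so 3·e^{−4z} takes every value in ℂ ∖ {0}. Adding 2 shifts the range to ℂ ∖ {2}. Thus f omits exactly the value 2.

Omitted value: 2.


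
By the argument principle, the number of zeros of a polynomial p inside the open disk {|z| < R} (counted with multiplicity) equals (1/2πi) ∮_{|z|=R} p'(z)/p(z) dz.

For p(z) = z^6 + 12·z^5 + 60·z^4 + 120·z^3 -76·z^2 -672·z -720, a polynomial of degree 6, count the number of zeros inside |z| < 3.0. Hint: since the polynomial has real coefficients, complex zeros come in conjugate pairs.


The zeros of p are: (-3 + 3i), (-3 - 3i), 2, -2, (-3 + 1i), (-3 - 1i).
Their magnitudes are: 4.243, 4.243, 2, 2, 3.162, 3.162.
Zeros with |z| < R = 3.0: 2, -2.
Count = 2.
By the argument principle, (1/2πi) ∮_{|z|=R} p'(z)/p(z) dz equals exactly this count.

Number of zeros inside |z| < 3.0: 2.


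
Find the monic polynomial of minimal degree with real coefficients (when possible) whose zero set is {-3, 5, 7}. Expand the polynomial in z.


The polynomial is p(z) = ∏_{α ∈ S} (z − α), where S = {-3, 5, 7}.
Expanding the product yields: p(z) = z^3 -9·z^2 -z + 105.
The resulting polynomial has degree 3 and real coefficients as required.

p(z) = z^3 -9·z^2 -z + 105.


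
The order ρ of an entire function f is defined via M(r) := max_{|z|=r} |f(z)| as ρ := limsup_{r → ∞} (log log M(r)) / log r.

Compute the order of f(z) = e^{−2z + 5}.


|e^{−2z + 5}| = e^{Re(-2·z) + 5} ≤ e^{2|z|^1 + 5} = e^{2r^1 + 5} on |z| = r, so ρ ≤ 1. Choosing z on |z|=r so that -2·z is real positive (always possible by picking arg z appropriately) gives |f(z)| = e^{2r^1 + 5}, matching the bound. The additive constant 5 does not affect log log M(r) ~ 1·log r. Hence ρ = 1.
Therefore ρ = 1.

Order ρ = 1.


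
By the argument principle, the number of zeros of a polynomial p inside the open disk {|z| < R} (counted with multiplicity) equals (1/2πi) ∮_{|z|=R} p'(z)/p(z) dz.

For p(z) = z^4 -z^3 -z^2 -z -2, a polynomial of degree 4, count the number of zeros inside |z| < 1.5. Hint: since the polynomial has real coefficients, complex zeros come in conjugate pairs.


The zeros of p are: (0 + 1i), (0 - 1i), -1, 2.
Their magnitudes are: 1, 1, 1, 2.
Zeros with |z| < R = 1.5: (0 + 1i), (0 - 1i), -1.
Count = 3.
By the argument principle, (1/2πi) ∮_{|z|=R} p'(z)/p(z) dz equals exactly this count.

Number of zeros inside |z| < 1.5: 3.


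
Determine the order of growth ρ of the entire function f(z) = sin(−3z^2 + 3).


Write sin(w) = (e^{iw} ± e^{−iw})/(2 or 2i), so |sin(w)| ≤ e^{|w|}. With w = −3z^2 + 3, |w| ≤ 3r^2 + 3 on |z|=r, giving M(r) ≤ e^{3r^2 + 3} and ρ ≤ 2. For the lower bound, choose z on |z|=r with -3z^2 purely imaginary of modulus 3r^2; then |sin(−3z^2 + 3)| grows like e^{3r^2}/2, so ρ ≥ 2. Hence ρ = 2.
Therefore ρ = 2.

Order ρ = 2.


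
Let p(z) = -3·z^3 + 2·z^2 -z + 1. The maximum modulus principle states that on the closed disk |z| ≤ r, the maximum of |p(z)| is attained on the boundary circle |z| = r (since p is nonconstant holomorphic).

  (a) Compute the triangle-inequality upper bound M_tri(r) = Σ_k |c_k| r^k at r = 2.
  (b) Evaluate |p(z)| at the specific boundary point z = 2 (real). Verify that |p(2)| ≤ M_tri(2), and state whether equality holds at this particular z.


Coefficients: c_0 = 1, c_1 = -1, c_2 = 2, c_3 = -3. Radius r = 2.
Part (a). Triangle bound: M_tri(r) = Σ_k |c_k| r^k
  = |1|·2^0 + |-1|·2^1 + |2|·2^2 + |-3|·2^3
  = 1 + 2 + 8 + 24 = 35.
This bounds M(r) := max_{|z|=r} |p(z)| from above; equality holds iff all terms c_k z^k can be made to align in phase at a single z on |z|=r.
Part (b). At z = 2 (real, on the circle |z| = r):
  p(2) = (1)·2^0 + (-1)·2^1 + (2)·2^2 + (-3)·2^3 = -17.
  |p(2)| = 17.
Check: |p(2)| = 17 ≤ 35 = M_tri(2). ✓ Equality does not hold at z = 2 (the coefficients have mixed signs, so the terms do not all align in phase there).

M_tri(2) = 35; |p(2)| = 17; equality at z=2: no.


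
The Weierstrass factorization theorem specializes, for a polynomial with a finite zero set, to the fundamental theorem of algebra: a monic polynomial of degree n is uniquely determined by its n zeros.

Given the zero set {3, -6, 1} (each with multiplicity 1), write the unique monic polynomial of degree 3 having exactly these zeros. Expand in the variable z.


The polynomial is p(z) = ∏_{α ∈ S} (z − α), where S = {3, -6, 1}.
Expanding the product yields: p(z) = z^3 + 2·z^2 -21·z + 18.
The resulting polynomial has degree 3 and real coefficients as required.

p(z) = z^3 + 2·z^2 -21·z + 18.


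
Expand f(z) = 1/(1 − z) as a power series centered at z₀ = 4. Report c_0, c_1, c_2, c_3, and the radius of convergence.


Let w = z − z₀, so z = z₀ + w.
Then 1 − z = 1 − (z₀ + w) = (1 − z₀) − w = -3 − w.
f(z) = 1/(-3 − w) = (1/(-3)) · 1/(1 − w/(-3)) = Σ_{n≥0} w^n / (-3)^(n+1).
So c_n = 1/(-3)^(n+1):
  c_0 = 1/(-3)^1 = -1/3.
  c_1 = 1/(-3)^2 = 1/9.
  c_2 = 1/(-3)^3 = -1/27.
  c_3 = 1/(-3)^4 = 1/81.
The series is valid for |w/d| < 1, i.e. |z − z₀| < |d|.
Radius of convergence: R = |1 − z₀| = |-3| = 3 (distance from z₀ to the singularity z = 1).

c_0 = -1/3, c_1 = 1/9, c_2 = -1/27, c_3 = 1/81; R = 3.


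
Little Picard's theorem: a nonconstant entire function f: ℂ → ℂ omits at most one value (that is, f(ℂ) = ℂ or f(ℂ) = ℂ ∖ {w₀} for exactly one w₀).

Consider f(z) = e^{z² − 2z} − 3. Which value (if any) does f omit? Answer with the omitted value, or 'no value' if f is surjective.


Little Picard bounds the complement of f(ℂ) to at most one point.
The exponent g(z) = z² − 2z is a nonconstant polynomial, hence surjective onto ℂ. So e^{g(z)} takes every value in {e^w : w ∈ ℂ} = ℂ ∖ {0}. Adding -3 shifts the range to ℂ ∖ {-3}. f omits exactly -3.

Omitted value: -3.


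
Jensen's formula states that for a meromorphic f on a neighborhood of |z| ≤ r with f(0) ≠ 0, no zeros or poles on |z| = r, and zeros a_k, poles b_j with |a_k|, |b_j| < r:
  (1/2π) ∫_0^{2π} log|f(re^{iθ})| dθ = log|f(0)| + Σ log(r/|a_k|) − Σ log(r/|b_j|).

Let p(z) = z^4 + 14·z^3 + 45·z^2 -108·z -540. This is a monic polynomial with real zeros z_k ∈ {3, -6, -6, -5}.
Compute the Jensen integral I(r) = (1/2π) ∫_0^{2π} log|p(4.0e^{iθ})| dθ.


Zeros: -6, -6, -5, 3; r = 4.0.
Inside |z| < r: 3. Outside (|z| ≥ r): -6, -6, -5.
p(0) = -540, so log|p(0)| = log(540) = 6.2916.
Apply Jensen: I(r) = log|p(0)| + Σ_k log(r/|z_k|), summed over zeros inside |z| < r.
  log(r/|z_k|) for z_k = 3: log(4.0/3) = 0.2877
  Outside zeros (-6, -6, -5) contribute nothing to the Jensen sum.
Sum over inside zeros: 0.2877.
I(r) = log|p(0)| + (inside sum) = 6.2916 + 0.2877 = 6.5793.
Note: since some zeros are outside |z| ≤ r, the simplified n·log(r) form does NOT apply — only the inside zeros contribute.

I(r) ≈ 6.5793.


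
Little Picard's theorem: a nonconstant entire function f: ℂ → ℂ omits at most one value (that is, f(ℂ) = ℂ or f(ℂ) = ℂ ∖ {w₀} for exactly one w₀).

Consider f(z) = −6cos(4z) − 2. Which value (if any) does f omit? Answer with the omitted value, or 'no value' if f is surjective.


Little Picard bounds the complement of f(ℂ) to at most one point.
cos is entire and surjective onto ℂ: for every w ∈ ℂ, cos(ζ) = w has a solution ζ ∈ ℂ (e.g., via the complex inverse arccos). With ζ = 4z this gives z = ζ/(4). Then -6·cos(4z) takes every value in -6·ℂ = ℂ, and adding -2 is a bijection of ℂ. So f is surjective and omits no value. (Note: only on the real line is cos bounded by [−1, 1].)

Omitted value: no value.


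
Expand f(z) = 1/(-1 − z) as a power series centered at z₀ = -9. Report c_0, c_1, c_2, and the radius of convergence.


Let w = z − z₀, so z = z₀ + w.
Then -1 − z = -1 − (z₀ + w) = (-1 − z₀) − w = 8 − w.
f(z) = 1/(8 − w) = (1/(8)) · 1/(1 − w/(8)) = Σ_{n≥0} w^n / (8)^(n+1).
So c_n = 1/(8)^(n+1):
  c_0 = 1/(8)^1 = 1/8.
  c_1 = 1/(8)^2 = 1/64.
  c_2 = 1/(8)^3 = 1/512.
The series is valid for |w/d| < 1, i.e. |z − z₀| < |d|.
Radius of convergence: R = |-1 − z₀| = |8| = 8 (distance from z₀ to the singularity z = -1).

c_0 = 1/8, c_1 = 1/64, c_2 = 1/512; R = 8.


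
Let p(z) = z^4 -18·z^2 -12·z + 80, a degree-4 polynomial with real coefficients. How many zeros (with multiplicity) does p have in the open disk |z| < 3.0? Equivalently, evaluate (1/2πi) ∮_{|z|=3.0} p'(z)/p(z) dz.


The zeros of p are: 4, 2, (-3 + 1i), (-3 - 1i).
Their magnitudes are: 4, 2, 3.162, 3.162.
Zeros with |z| < R = 3.0: 2.
Count = 1.
By the argument principle, (1/2πi) ∮_{|z|=R} p'(z)/p(z) dz equals exactly this count.

Number of zeros inside |z| < 3.0: 1.


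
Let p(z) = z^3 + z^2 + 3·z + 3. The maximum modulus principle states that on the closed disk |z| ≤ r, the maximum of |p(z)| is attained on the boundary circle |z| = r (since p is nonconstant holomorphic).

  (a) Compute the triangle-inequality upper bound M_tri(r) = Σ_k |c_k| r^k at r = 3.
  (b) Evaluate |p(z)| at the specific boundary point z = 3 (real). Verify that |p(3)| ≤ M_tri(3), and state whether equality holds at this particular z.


Coefficients: c_0 = 3, c_1 = 3, c_2 = 1, c_3 = 1. Radius r = 3.
Part (a). Triangle bound: M_tri(r) = Σ_k |c_k| r^k
  = |3|·3^0 + |3|·3^1 + |1|·3^2 + |1|·3^3
  = 3 + 9 + 9 + 27 = 48.
This bounds M(r) := max_{|z|=r} |p(z)| from above; equality holds iff all terms c_k z^k can be made to align in phase at a single z on |z|=r.
Part (b). At z = 3 (real, on the circle |z| = r):
  p(3) = (3)·3^0 + (3)·3^1 + (1)·3^2 + (1)·3^3 = 48.
  |p(3)| = 48.
Since all nonzero coefficients share the same sign, |p(3)| = 48 = M_tri(3); the triangle bound is attained at z = 3, so in fact M(r) = 48.

M_tri(3) = 48; |p(3)| = 48; equality at z=3: yes.


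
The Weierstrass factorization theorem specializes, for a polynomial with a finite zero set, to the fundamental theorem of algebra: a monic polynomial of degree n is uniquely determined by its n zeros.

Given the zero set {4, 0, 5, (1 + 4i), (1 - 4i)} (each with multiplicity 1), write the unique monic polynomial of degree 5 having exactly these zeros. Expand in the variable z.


The polynomial is p(z) = ∏_{α ∈ S} (z − α), where S = {4, 0, 5, (1 + 4i), (1 - 4i)}.
Expanding the product yields: p(z) = z^5 -11·z^4 + 55·z^3 -193·z^2 + 340·z.
Note conjugate pairs combine to real quadratics: (z − (1+4i))(z − (1−4i)) = z² − 2z + 17.
The resulting polynomial has degree 5 and real coefficients as required.

p(z) = z^5 -11·z^4 + 55·z^3 -193·z^2 + 340·z.


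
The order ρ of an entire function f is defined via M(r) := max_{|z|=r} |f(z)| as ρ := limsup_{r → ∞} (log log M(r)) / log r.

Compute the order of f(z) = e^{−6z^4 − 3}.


|e^{−6z^4 − 3}| = e^{Re(-6·z^4) + -3} ≤ e^{6|z|^4 + -3} = e^{6r^4 + -3} on |z| = r, so ρ ≤ 4. Choosing z on |z|=r so that -6·z^4 is real positive (always possible by picking arg z appropriately) gives |f(z)| = e^{6r^4 + -3}, matching the bound. The additive constant -3 does not affect log log M(r) ~ 4·log r. Hence ρ = 4.
Therefore ρ = 4.

Order ρ = 4.


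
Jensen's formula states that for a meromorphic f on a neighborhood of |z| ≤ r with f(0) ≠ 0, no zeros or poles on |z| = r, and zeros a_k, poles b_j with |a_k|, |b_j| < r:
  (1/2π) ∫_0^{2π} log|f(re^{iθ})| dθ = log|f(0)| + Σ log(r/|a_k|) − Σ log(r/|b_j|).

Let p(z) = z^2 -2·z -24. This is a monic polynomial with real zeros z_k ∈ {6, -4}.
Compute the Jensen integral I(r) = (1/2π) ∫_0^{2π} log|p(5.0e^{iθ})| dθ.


Zeros: -4, 6; r = 5.0.
Inside |z| < r: -4. Outside (|z| ≥ r): 6.
p(0) = -24, so log|p(0)| = log(24) = 3.1781.
Apply Jensen: I(r) = log|p(0)| + Σ_k log(r/|z_k|), summed over zeros inside |z| < r.
  log(r/|z_k|) for z_k = -4: log(5.0/4) = 0.2231
  Outside zeros (6) contribute nothing to the Jensen sum.
Sum over inside zeros: 0.2231.
I(r) = log|p(0)| + (inside sum) = 3.1781 + 0.2231 = 3.4012.
Note: since some zeros are outside |z| ≤ r, the simplified n·log(r) form does NOT apply — only the inside zeros contribute.

I(r) ≈ 3.4012.


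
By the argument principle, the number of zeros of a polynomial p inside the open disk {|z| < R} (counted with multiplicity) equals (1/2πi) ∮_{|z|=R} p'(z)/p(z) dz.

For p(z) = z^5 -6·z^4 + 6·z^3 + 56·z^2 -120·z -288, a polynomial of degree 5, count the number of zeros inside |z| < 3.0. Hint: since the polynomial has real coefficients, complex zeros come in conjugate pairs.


The zeros of p are: -2, (3 + 3i), (3 - 3i), -2, 4.
Their magnitudes are: 2, 4.243, 4.243, 2, 4.
Zeros with |z| < R = 3.0: -2, -2.
Count = 2.
By the argument principle, (1/2πi) ∮_{|z|=R} p'(z)/p(z) dz equals exactly this count.

Number of zeros inside |z| < 3.0: 2.


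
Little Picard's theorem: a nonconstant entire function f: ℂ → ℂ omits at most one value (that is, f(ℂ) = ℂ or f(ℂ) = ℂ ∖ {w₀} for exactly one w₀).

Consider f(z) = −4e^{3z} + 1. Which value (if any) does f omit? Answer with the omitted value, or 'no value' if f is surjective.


Little Picard bounds the complement of f(ℂ) to at most one point.
e^{3z} is never zero on ℂ, so -4·e^{3z} takes every value in ℂ ∖ {0}. Adding 1 shifts the range to ℂ ∖ {1}. Thus f omits exactly the value 1.

Omitted value: 1.


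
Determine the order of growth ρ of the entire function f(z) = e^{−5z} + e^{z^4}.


Each summand is entire of order 1 and 4 respectively (as in the single-exponential case). The order of a sum is at most the max of the orders, so ρ ≤ 4. For the lower bound: on |z|=r choose arg z so that 1z^4 is real positive; then |e^{1z^4}| = e^{1r^4} while |e^{-5z}| ≤ e^{5r^1} = o(e^{1r^4}). So |f| ≥ e^{1r^4}(1 − o(1)) and ρ ≥ 4. Hence ρ = max(1, 4) = 4.
Therefore ρ = 4.

Order ρ = 4.


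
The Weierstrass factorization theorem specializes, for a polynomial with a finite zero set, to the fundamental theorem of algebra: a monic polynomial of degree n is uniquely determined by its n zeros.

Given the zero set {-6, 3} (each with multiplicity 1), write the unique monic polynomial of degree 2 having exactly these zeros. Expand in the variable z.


The polynomial is p(z) = ∏_{α ∈ S} (z − α), where S = {-6, 3}.
Expanding the product yields: p(z) = z^2 + 3·z -18.
The resulting polynomial has degree 2 and real coefficients as required.

p(z) = z^2 + 3·z -18.


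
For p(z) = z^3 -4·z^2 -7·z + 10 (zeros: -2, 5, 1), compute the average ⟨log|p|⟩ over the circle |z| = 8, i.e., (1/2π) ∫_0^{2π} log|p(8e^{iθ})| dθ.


Zeros: -2, 1, 5; r = 8.
Inside |z| < r: -2, 1, 5. Outside (|z| ≥ r): ∅.
p(0) = 10, so log|p(0)| = log(10) = 2.3026.
Apply Jensen: I(r) = log|p(0)| + Σ_k log(r/|z_k|), summed over zeros inside |z| < r.
  log(r/|z_k|) for z_k = -2: log(8/2) = 1.3863
  log(r/|z_k|) for z_k = 5: log(8/5) = 0.4700
  log(r/|z_k|) for z_k = 1: log(8/1) = 2.0794
Sum over inside zeros: 3.9357.
I(r) = log|p(0)| + (inside sum) = 2.3026 + 3.9357 = 6.2383.
Closed form (all zeros inside, monic): I(r) = n·log(r) = 3·log(8) = 6.2383. ✓

I(r) ≈ 6.2383.


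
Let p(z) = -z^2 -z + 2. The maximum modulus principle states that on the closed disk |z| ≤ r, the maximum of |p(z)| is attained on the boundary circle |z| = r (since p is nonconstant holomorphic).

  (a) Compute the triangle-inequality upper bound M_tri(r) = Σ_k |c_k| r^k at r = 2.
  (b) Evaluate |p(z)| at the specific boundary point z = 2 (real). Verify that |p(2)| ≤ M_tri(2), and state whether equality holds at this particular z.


Coefficients: c_0 = 2, c_1 = -1, c_2 = -1. Radius r = 2.
Part (a). Triangle bound: M_tri(r) = Σ_k |c_k| r^k
  = |2|·2^0 + |-1|·2^1 + |-1|·2^2
  = 2 + 2 + 4 = 8.
This bounds M(r) := max_{|z|=r} |p(z)| from above; equality holds iff all terms c_k z^k can be made to align in phase at a single z on |z|=r.
Part (b). At z = 2 (real, on the circle |z| = r):
  p(2) = (2)·2^0 + (-1)·2^1 + (-1)·2^2 = -4.
  |p(2)| = 4.
Check: |p(2)| = 4 ≤ 8 = M_tri(2). ✓ Equality does not hold at z = 2 (the coefficients have mixed signs, so the terms do not all align in phase there).

M_tri(2) = 8; |p(2)| = 4; equality at z=2: no.


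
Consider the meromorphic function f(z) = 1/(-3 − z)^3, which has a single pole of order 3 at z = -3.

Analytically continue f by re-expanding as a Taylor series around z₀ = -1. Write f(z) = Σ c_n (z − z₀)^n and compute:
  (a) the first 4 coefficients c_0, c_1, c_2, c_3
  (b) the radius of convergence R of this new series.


Let w = z − z₀, so z = z₀ + w.
Then -3 − z = -3 − (z₀ + w) = (-3 − z₀) − w = -2 − w.
f(z) = 1/(-2 − w)^3 = (1/(-2)^3) · (1 − w/(-2))^{−3}.
By the binomial series (1−u)^{−3} = Σ_{n≥0} C(n+2, 2) u^n for |u|<1, with u = w/(-2):
  c_n = C(n+2, 2) / (-2)^(n+3).
  c_0 = 1/(-2)^3 = -1/8.
  c_1 = 3/(-2)^4 = 3/16.
  c_2 = 6/(-2)^5 = -3/16.
  c_3 = 10/(-2)^6 = 5/32.
The series is valid for |w/d| < 1, i.e. |z − z₀| < |d|.
Radius of convergence: R = |-3 − z₀| = |-2| = 2 (distance from z₀ to the singularity z = -3).

c_0 = -1/8, c_1 = 3/16, c_2 = -3/16, c_3 = 5/32; R = 2.


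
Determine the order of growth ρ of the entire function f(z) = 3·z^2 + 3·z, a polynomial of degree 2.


|f(z)| ≤ Σ|c_k|·r^k = O(r^2) as r → ∞. Polynomial growth is O(e^{r^ε}) for every ε > 0 (since r^2/e^{r^ε} → 0), so ρ ≤ ε for all ε > 0, i.e. ρ = 0. Every nonconstant polynomial has order 0.
Therefore ρ = 0.

Order ρ = 0.


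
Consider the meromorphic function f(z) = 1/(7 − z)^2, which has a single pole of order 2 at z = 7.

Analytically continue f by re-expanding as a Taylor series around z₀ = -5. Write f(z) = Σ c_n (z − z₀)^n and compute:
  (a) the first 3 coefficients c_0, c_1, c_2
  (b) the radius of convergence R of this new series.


Let w = z − z₀, so z = z₀ + w.
Then 7 − z = 7 − (z₀ + w) = (7 − z₀) − w = 12 − w.
f(z) = 1/(12 − w)^2 = (1/(12)^2) · (1 − w/(12))^{−2}.
By the binomial series (1−u)^{−2} = Σ_{n≥0} C(n+1, 1) u^n for |u|<1, with u = w/(12):
  c_n = C(n+1, 1) / (12)^(n+2).
  c_0 = 1/(12)^2 = 1/144.
  c_1 = 2/(12)^3 = 1/864.
  c_2 = 3/(12)^4 = 1/6912.
The series is valid for |w/d| < 1, i.e. |z − z₀| < |d|.
Radius of convergence: R = |7 − z₀| = |12| = 12 (distance from z₀ to the singularity z = 7).

c_0 = 1/144, c_1 = 1/864, c_2 = 1/6912; R = 12.
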